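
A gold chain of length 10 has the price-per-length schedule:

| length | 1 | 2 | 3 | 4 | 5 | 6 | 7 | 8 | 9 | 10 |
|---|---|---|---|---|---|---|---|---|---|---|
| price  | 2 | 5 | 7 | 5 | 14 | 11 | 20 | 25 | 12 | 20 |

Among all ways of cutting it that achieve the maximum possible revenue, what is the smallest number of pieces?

2

Let r[k] be the best obtainable value from length k. For each k, try every first piece i and keep the best of price[i] + r[k−i].
r[1] = 2
r[2] = max(2+2, 5+0) = 5
r[3] = max(2+5, 5+2, 7+0) = 7
r[4] = max(2+7, 5+5, 7+2, 5+0) = 10
r[5] = max(2+10, 5+7, 7+5, 5+2, 14+0) = 14
r[6] = max(2+14, 5+10, 7+7, 5+5, 14+2, 11+0) = 16
r[7] = max(2+16, 5+14, 7+10, …, 11+2, 20+0) = 20
r[8] = max(2+20, 5+16, 7+14, …, 20+2, 25+0) = 25
r[9] = max(2+25, 5+20, 7+16, …, 25+2, 12+0) = 27
r[10] = max(2+27, 5+25, 7+20, …, 12+2, 20+0) = 30
Maximum revenue is $30.
Now minimize piece count subject to staying optimal: for each k, pieces[k] = 1 + min over i with p[i]+r[k−i]=r[k] of pieces[k−i].
pieces[7] = 1
pieces[8] = 1
pieces[9] = 2
pieces[10] = 2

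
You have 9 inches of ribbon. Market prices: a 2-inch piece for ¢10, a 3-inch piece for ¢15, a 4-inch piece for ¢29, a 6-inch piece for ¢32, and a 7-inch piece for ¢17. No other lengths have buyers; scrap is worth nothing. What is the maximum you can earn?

58

Let best[k] be the best obtainable value from length k. For each k, try every first piece i and keep the best of price[i] + best[k−i].
best[1] = 0
best[2] = 10
best[3] = max(10+0, 15+0) = 15
best[4] = max(10+10, 15+0, 29+0) = 29
best[5] = max(10+15, 15+10, 29+0) = 29
best[6] = max(10+29, 15+15, 29+10, 32+0) = 39
best[7] = max(10+29, 15+29, 29+15, 32+0, 17+0) = 44
best[8] = max(10+39, 15+29, 29+29, 32+10, 17+0) = 58
best[9] = max(10+44, 15+39, 29+29, 32+15, 17+10) = 58
One optimal cutting: pieces 4 + 4 with 1 inch of scrap → ¢58.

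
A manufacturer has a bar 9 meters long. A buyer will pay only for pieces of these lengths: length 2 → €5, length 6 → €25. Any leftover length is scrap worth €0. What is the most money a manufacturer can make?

Let r[k] be the best obtainable value from length k. For each k, try every first piece i and keep the best of price[i] + r[k−i].
r[1] = 0
r[2] = 5
r[3] = 5
r[4] = 10  (first piece 2, then r[2]=5)
r[5] = 10
r[6] = 25
r[7] = 25
r[8] = 30  (first piece 2, then r[6]=25)
r[9] = 30
One optimal cutting: pieces 6 + 2 with 1 meter of scrap → €30.

30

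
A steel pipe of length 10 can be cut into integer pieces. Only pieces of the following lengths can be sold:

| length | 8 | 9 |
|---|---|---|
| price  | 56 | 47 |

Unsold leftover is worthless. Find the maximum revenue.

Consider every possible first cut. f[k] is the best of p[i]+f[k−i] over all sellable i≤k.
f[1] = 0
f[2] = 0
f[3] = 0
f[4] = 0
f[5] = 0
f[6] = 0
f[7] = 0
f[8] = 56
f[9] = max(56+0, 47+0) = 56
f[10] = max(56+0, 47+0) = 56
One optimal cutting: pieces 8 with 2 meters of scrap → $56.

56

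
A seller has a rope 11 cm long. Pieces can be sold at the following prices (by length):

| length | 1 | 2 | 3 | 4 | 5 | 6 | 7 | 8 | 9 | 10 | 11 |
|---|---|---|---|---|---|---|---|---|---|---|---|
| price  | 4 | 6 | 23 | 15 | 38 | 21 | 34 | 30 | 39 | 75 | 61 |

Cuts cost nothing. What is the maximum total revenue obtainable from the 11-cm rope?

84

Build v[k] bottom-up: v[k] = max over allowed piece i of (p[i] + v[k−i]).
v[1] = 4
v[2] = max(4+4, 6+0) = 8
v[3] = max(4+8, 6+4, 23+0) = 23
v[4] = max(4+23, 6+8, 23+4, 15+0) = 27
v[5] = max(4+27, 6+23, 23+8, 15+4, 38+0) = 38
v[6] = max(4+38, 6+27, 23+23, 15+8, 38+4, 21+0) = 46
v[7] = max(4+46, 6+38, 23+27, …, 21+4, 34+0) = 50
v[8] = max(4+50, 6+46, 23+38, …, 34+4, 30+0) = 61
v[9] = max(4+61, 6+50, 23+46, …, 30+4, 39+0) = 69
v[10] = max(4+69, 6+61, 23+50, …, 39+4, 75+0) = 76
v[11] = max(4+76, 6+69, 23+61, …, 75+4, 61+0) = 84
One optimal cutting: 5 + 3 + 3 → $38 + $23 + $23 = $84.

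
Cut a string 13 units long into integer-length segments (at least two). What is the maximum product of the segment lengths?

108

Define P[k] = max over 1≤i<k of i · max(k−i, P[k−i]); the inner max lets the remainder stay uncut if that's better.
Small cases: P[2]=1, P[3]=2, P[4]=4, P[5]=6.
P[6] = max(1×6, 2×4, 3×3, 4×2, 5×1) = 9
P[7] = max(1×9, 2×6, 3×4, 4×3, 5×2, 6×1) = 12
P[8] = max(1×12, 2×9, 3×6, …, 6×2, 7×1) = 18
P[9] = max(1×18, 2×12, 3×9, …, 7×2, 8×1) = 27
P[10] = max(1×27, 2×18, 3×12, …, 8×2, 9×1) = 36
P[11] = max(1×36, 2×27, 3×18, …, 9×2, 10×1) = 54
P[12] = max(1×54, 2×36, 3×27, …, 10×2, 11×1) = 81
P[13] = max(1×81, 2×54, 3×36, …, 11×2, 12×1) = 108
One optimal split: 3 + 3 + 3 + 2 + 2; product 3×3×3×2×2 = 108.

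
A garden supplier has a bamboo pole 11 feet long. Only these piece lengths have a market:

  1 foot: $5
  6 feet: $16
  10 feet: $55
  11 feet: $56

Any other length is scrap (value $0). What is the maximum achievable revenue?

60

Build f[k] bottom-up: f[k] = max over allowed piece i of (p[i] + f[k−i]).
f[1] = 5
f[2] = 10  (first piece 1, then f[1]=5)
f[3] = 15  (first piece 1, then f[2]=10)
f[4] = 20  (first piece 1, then f[3]=15)
f[5] = 25  (first piece 1, then f[4]=20)
f[6] = max(5+25, 16+0) = 30
f[7] = max(5+30, 16+5) = 35
f[8] = max(5+35, 16+10) = 40
f[9] = max(5+40, 16+15) = 45
f[10] = max(5+45, 16+20, 55+0) = 55
f[11] = max(5+55, 16+25, 55+5, 56+0) = 60
One optimal cutting: 10 + 1 → $60.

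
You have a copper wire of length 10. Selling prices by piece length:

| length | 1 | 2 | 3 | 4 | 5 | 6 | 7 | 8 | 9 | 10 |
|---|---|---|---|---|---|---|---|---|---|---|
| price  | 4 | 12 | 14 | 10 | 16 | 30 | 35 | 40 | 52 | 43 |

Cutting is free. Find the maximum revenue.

Build R[k] bottom-up: R[k] = max over allowed piece i of (p[i] + R[k−i]).
R[1] = 4
R[2] = max(4+4, 12+0) = 12
R[3] = max(4+12, 12+4, 14+0) = 16
R[4] = max(4+16, 12+12, 14+4, 10+0) = 24
R[5] = max(4+24, 12+16, 14+12, 10+4, 16+0) = 28
R[6] = max(4+28, 12+24, 14+16, 10+12, 16+4, 30+0) = 36
R[7] = max(4+36, 12+28, 14+24, …, 30+4, 35+0) = 40
R[8] = max(4+40, 12+36, 14+28, …, 35+4, 40+0) = 48
R[9] = max(4+48, 12+40, 14+36, …, 40+4, 52+0) = 52
R[10] = max(4+52, 12+48, 14+40, …, 52+4, 43+0) = 60
One optimal cutting: 2 + 2 + 2 + 2 + 2 → €12 + €12 + €12 + €12 + €12 = €60.

60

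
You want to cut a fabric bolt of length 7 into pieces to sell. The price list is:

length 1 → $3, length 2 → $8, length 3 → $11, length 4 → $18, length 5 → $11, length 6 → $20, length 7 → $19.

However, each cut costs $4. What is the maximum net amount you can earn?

Consider every possible first cut. v[k] is the best of p[i]+v[k−i] over all sellable i≤k, charging 4 whenever i<k.
v[1] = 3
v[2] = max(3+3-4, 8+0) = 8
v[3] = max(3+8-4, 8+3-4, 11+0) = 11
v[4] = max(3+11-4, 8+8-4, 11+3-4, 18+0) = 18
v[5] = max(3+18-4, 8+11-4, 11+8-4, 18+3-4, 11+0) = 17
v[6] = max(3+17-4, 8+18-4, 11+11-4, 18+8-4, 11+3-4, 20+0) = 22
v[7] = max(3+22-4, 8+17-4, 11+18-4, …, 20+3-4, 19+0) = 25
One optimal plan: pieces 4 + 3 (1 cut) → $29 − $4 = $25.

25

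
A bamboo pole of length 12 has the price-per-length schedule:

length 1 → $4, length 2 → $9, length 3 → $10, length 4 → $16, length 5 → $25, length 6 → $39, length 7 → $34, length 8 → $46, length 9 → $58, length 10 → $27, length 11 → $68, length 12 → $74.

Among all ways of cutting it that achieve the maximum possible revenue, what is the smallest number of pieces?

Consider every possible first cut. r[k] is the best of p[i]+r[k−i] over all sellable i≤k.
r[1] = 4
r[2] = 9
r[3] = 13  (first piece 1, then r[2]=9)
r[4] = 18  (first piece 2, then r[2]=9)
r[5] = 25
r[6] = 39
r[7] = 43  (first piece 1, then r[6]=39)
r[8] = 48  (first piece 2, then r[6]=39)
r[9] = 58
r[10] = 62  (first piece 1, then r[9]=58)
r[11] = 68
r[12] = 78  (first piece 6, then r[6]=39)
Maximum revenue is $78.
Now minimize piece count subject to staying optimal: for each k, pieces[k] = 1 + min over i with p[i]+r[k−i]=r[k] of pieces[k−i].
pieces[9] = 1
pieces[10] = 2
pieces[11] = 1
pieces[12] = 2

2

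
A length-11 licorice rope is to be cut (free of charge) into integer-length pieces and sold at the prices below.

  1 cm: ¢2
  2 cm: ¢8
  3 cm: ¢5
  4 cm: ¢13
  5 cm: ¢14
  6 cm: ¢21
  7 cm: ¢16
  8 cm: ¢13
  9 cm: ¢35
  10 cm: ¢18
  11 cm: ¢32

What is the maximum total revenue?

43

Let r[k] be the best obtainable value from length k. For each k, try every first piece i and keep the best of price[i] + r[k−i].
r[1] = 2
r[2] = 8
r[3] = 10  (first piece 1, then r[2]=8)
r[4] = 16  (first piece 2, then r[2]=8)
r[5] = 18  (first piece 1, then r[4]=16)
r[6] = 24  (first piece 2, then r[4]=16)
r[7] = 26  (first piece 1, then r[6]=24)
r[8] = 32  (first piece 2, then r[6]=24)
r[9] = 35
r[10] = 40  (first piece 2, then r[8]=32)
r[11] = 43  (first piece 2, then r[9]=35)
One optimal cutting: 9 + 2 → ¢35 + ¢8 = ¢43.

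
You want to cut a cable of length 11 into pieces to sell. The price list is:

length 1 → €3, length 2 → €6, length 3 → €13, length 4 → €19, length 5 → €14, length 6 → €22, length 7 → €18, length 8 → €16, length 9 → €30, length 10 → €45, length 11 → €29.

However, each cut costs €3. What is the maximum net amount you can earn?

45

Let net[k] be the best obtainable value from length k. For each k, try every first piece i and keep the best of price[i] + net[k−i] minus the 3 cut fee when i<k.
net[1] = 3
net[2] = max(3+3-3, 6+0) = 6
net[3] = max(3+6-3, 6+3-3, 13+0) = 13
net[4] = max(3+13-3, 6+6-3, 13+3-3, 19+0) = 19
net[5] = max(3+19-3, 6+13-3, 13+6-3, 19+3-3, 14+0) = 19
net[6] = max(3+19-3, 6+19-3, 13+13-3, 19+6-3, 14+3-3, 22+0) = 23
net[7] = max(3+23-3, 6+19-3, 13+19-3, …, 22+3-3, 18+0) = 29
net[8] = max(3+29-3, 6+23-3, 13+19-3, …, 18+3-3, 16+0) = 35
net[9] = max(3+35-3, 6+29-3, 13+23-3, …, 16+3-3, 30+0) = 35
net[10] = max(3+35-3, 6+35-3, 13+29-3, …, 30+3-3, 45+0) = 45
net[11] = max(3+45-3, 6+35-3, 13+35-3, …, 45+3-3, 29+0) = 45
One optimal plan: pieces 10 + 1 (1 cut) → €48 − €3 = €45.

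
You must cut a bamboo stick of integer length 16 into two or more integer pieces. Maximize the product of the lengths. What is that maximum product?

324

Define f[k] = max over 1≤i<k of i · max(k−i, f[k−i]); the inner max lets the remainder stay uncut if that's better.
f[2] = 1×max(1,0) = 1×1 = 1
f[3] = max(1×2, 2×1) = 2
f[4] = max(1×3, 2×2, 3×1) = 4
f[5] = max(1×4, 2×3, 3×2, 4×1) = 6
f[6] = max(1×6, 2×4, 3×3, 4×2, 5×1) = 9
f[7] = max(1×9, 2×6, 3×4, 4×3, 5×2, 6×1) = 12
f[8] = max(1×12, 2×9, 3×6, …, 6×2, 7×1) = 18
f[9] = max(1×18, 2×12, 3×9, …, 7×2, 8×1) = 27
f[10] = max(1×27, 2×18, 3×12, …, 8×2, 9×1) = 36
f[11] = max(1×36, 2×27, 3×18, …, 9×2, 10×1) = 54
f[12] = max(1×54, 2×36, 3×27, …, 10×2, 11×1) = 81
f[13] = max(1×81, 2×54, 3×36, …, 11×2, 12×1) = 108
f[14] = max(1×108, 2×81, 3×54, …, 12×2, 13×1) = 162
f[15] = max(1×162, 2×108, 3×81, …, 13×2, 14×1) = 243
f[16] = max(1×243, 2×162, 3×108, …, 14×2, 15×1) = 324
One optimal split: 3 + 3 + 3 + 3 + 2 + 2; product 3×3×3×3×2×2 = 324.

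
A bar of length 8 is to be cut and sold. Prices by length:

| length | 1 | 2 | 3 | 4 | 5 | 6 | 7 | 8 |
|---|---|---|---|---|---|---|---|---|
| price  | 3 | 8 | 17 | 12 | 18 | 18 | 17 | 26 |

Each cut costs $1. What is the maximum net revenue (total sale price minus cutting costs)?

40

Consider every possible first cut. net[k] is the best of p[i]+net[k−i] over all sellable i≤k, charging 1 whenever i<k.
net[1] = 3
net[2] = max(3+3-1, 8+0) = 8
net[3] = max(3+8-1, 8+3-1, 17+0) = 17
net[4] = max(3+17-1, 8+8-1, 17+3-1, 12+0) = 19
net[5] = max(3+19-1, 8+17-1, 17+8-1, 12+3-1, 18+0) = 24
net[6] = max(3+24-1, 8+19-1, 17+17-1, 12+8-1, 18+3-1, 18+0) = 33
net[7] = max(3+33-1, 8+24-1, 17+19-1, …, 18+3-1, 17+0) = 35
net[8] = max(3+35-1, 8+33-1, 17+24-1, …, 17+3-1, 26+0) = 40
One optimal plan: pieces 3 + 3 + 2 (2 cuts) → $42 − $2 = $40.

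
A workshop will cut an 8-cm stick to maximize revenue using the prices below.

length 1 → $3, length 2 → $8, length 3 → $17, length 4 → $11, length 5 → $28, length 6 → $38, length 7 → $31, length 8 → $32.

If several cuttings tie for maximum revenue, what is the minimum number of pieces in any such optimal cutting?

Let r[k] be the best obtainable value from length k. For each k, try every first piece i and keep the best of price[i] + r[k−i].
r[1] = 3
r[2] = 8
r[3] = 17
r[4] = 20  (first piece 1, then r[3]=17)
r[5] = 28
r[6] = 38
r[7] = 41  (first piece 1, then r[6]=38)
r[8] = 46  (first piece 2, then r[6]=38)
Maximum revenue is $46.
Now minimize piece count subject to staying optimal: for each k, pieces[k] = 1 + min over i with p[i]+r[k−i]=r[k] of pieces[k−i].
pieces[5] = 1
pieces[6] = 1
pieces[7] = 2
pieces[8] = 2

2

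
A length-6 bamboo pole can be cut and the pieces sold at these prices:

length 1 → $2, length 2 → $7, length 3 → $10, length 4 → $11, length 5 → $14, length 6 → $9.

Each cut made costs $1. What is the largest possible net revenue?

19

Consider every possible first cut. r[k] is the best of p[i]+r[k−i] over all sellable i≤k, charging 1 whenever i<k.
r[1] = 2
r[2] = max(2+2-1, 7+0) = 7
r[3] = max(2+7-1, 7+2-1, 10+0) = 10
r[4] = max(2+10-1, 7+7-1, 10+2-1, 11+0) = 13
r[5] = max(2+13-1, 7+10-1, 10+7-1, 11+2-1, 14+0) = 16
r[6] = max(2+16-1, 7+13-1, 10+10-1, 11+7-1, 14+2-1, 9+0) = 19
One optimal plan: pieces 2 + 2 + 2 (2 cuts) → $21 − $2 = $19.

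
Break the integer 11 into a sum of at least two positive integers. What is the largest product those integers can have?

54

Let P[k] be the best product for length k (with at least one cut). For each first piece i, the rest contributes max(k−i, P[k−i]).
P[2] = 1×max(1,0) = 1×1 = 1
P[3] = 1×max(2,1) = 1×2 = 2
P[4] = 2×max(2,1) = 2×2 = 4
P[5] = 2×max(3,2) = 2×3 = 6
P[6] = 3×max(3,2) = 3×3 = 9
P[7] = 2×max(5,6) = 2×6 = 12
P[8] = 2×max(6,9) = 2×9 = 18
P[9] = 3×max(6,9) = 3×9 = 27
P[10] = 2×max(8,18) = 2×18 = 36
P[11] = 2×max(9,27) = 2×27 = 54
One optimal split: 3 + 3 + 3 + 2; product 3×3×3×2 = 54.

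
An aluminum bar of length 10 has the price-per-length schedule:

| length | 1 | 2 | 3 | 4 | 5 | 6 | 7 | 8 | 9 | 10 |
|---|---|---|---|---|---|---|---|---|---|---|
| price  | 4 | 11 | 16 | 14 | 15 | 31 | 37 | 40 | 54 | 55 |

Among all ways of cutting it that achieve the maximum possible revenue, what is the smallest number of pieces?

2

Consider every possible first cut. r[k] is the best of p[i]+r[k−i] over all sellable i≤k.
r[1] = 4
r[2] = max(4+4, 11+0) = 11
r[3] = max(4+11, 11+4, 16+0) = 16
r[4] = max(4+16, 11+11, 16+4, 14+0) = 22
r[5] = max(4+22, 11+16, 16+11, 14+4, 15+0) = 27
r[6] = max(4+27, 11+22, 16+16, 14+11, 15+4, 31+0) = 33
r[7] = max(4+33, 11+27, 16+22, …, 31+4, 37+0) = 38
r[8] = max(4+38, 11+33, 16+27, …, 37+4, 40+0) = 44
r[9] = max(4+44, 11+38, 16+33, …, 40+4, 54+0) = 54
r[10] = max(4+54, 11+44, 16+38, …, 54+4, 55+0) = 58
Maximum revenue is $58.
Now minimize piece count subject to staying optimal: for each k, pieces[k] = 1 + min over i with p[i]+r[k−i]=r[k] of pieces[k−i].
pieces[7] = 3
pieces[8] = 4
pieces[9] = 1
pieces[10] = 2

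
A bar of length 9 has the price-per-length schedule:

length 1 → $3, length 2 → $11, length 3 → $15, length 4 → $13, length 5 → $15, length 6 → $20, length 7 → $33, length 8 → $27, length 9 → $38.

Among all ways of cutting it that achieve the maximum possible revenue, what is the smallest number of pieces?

4

Consider every possible first cut. r[k] is the best of p[i]+r[k−i] over all sellable i≤k.
r[1] = 3
r[2] = max(3+3, 11+0) = 11
r[3] = max(3+11, 11+3, 15+0) = 15
r[4] = max(3+15, 11+11, 15+3, 13+0) = 22
r[5] = max(3+22, 11+15, 15+11, 13+3, 15+0) = 26
r[6] = max(3+26, 11+22, 15+15, 13+11, 15+3, 20+0) = 33
r[7] = max(3+33, 11+26, 15+22, …, 20+3, 33+0) = 37
r[8] = max(3+37, 11+33, 15+26, …, 33+3, 27+0) = 44
r[9] = max(3+44, 11+37, 15+33, …, 27+3, 38+0) = 48
Maximum revenue is $48.
Now minimize piece count subject to staying optimal: for each k, pieces[k] = 1 + min over i with p[i]+r[k−i]=r[k] of pieces[k−i].
pieces[6] = 3
pieces[7] = 3
pieces[8] = 4
pieces[9] = 4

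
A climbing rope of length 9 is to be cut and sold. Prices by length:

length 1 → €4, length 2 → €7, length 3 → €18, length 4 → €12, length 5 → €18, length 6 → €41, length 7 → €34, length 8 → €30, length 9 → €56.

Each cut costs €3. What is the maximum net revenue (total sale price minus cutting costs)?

56

Build v[k] bottom-up: v[k] = max over allowed piece i of (p[i] + v[k−i]) − 3 per cut.
v[1] = 4
v[2] = 7
v[3] = 18
v[4] = 19  (first piece 1, then v[3]=18)
v[5] = 22  (first piece 2, then v[3]=18)
v[6] = 41
v[7] = 42  (first piece 1, then v[6]=41)
v[8] = 45  (first piece 2, then v[6]=41)
v[9] = 56  (first piece 3, then v[6]=41)
One optimal plan: pieces 6 + 3 (1 cut) → €59 − €3 = €56.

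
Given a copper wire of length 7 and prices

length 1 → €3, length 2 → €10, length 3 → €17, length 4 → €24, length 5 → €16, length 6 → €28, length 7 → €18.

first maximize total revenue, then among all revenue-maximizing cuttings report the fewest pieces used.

2

Consider every possible first cut. r[k] is the best of p[i]+r[k−i] over all sellable i≤k.
r[1] = 3
r[2] = max(3+3, 10+0) = 10
r[3] = max(3+10, 10+3, 17+0) = 17
r[4] = max(3+17, 10+10, 17+3, 24+0) = 24
r[5] = max(3+24, 10+17, 17+10, 24+3, 16+0) = 27
r[6] = max(3+27, 10+24, 17+17, 24+10, 16+3, 28+0) = 34
r[7] = max(3+34, 10+27, 17+24, …, 28+3, 18+0) = 41
Maximum revenue is €41.
Now minimize piece count subject to staying optimal: for each k, pieces[k] = 1 + min over i with p[i]+r[k−i]=r[k] of pieces[k−i].
pieces[4] = 1
pieces[5] = 2
pieces[6] = 2
pieces[7] = 2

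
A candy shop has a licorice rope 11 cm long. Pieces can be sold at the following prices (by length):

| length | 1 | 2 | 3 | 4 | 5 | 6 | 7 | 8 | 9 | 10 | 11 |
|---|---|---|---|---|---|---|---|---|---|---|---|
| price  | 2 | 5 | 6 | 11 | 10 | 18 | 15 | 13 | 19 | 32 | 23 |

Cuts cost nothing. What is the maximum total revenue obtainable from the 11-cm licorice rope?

34

Consider every possible first cut. best[k] is the best of p[i]+best[k−i] over all sellable i≤k.
best[1] = 2
best[2] = max(2+2, 5+0) = 5
best[3] = max(2+5, 5+2, 6+0) = 7
best[4] = max(2+7, 5+5, 6+2, 11+0) = 11
best[5] = max(2+11, 5+7, 6+5, 11+2, 10+0) = 13
best[6] = max(2+13, 5+11, 6+7, 11+5, 10+2, 18+0) = 18
best[7] = max(2+18, 5+13, 6+11, …, 18+2, 15+0) = 20
best[8] = max(2+20, 5+18, 6+13, …, 15+2, 13+0) = 23
best[9] = max(2+23, 5+20, 6+18, …, 13+2, 19+0) = 25
best[10] = max(2+25, 5+23, 6+20, …, 19+2, 32+0) = 32
best[11] = max(2+32, 5+25, 6+23, …, 32+2, 23+0) = 34
One optimal cutting: 10 + 1 → ¢32 + ¢2 = ¢34.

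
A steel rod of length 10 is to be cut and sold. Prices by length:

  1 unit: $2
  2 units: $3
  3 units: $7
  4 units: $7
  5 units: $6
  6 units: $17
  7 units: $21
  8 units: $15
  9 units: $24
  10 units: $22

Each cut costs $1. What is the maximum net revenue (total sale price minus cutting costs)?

Consider every possible first cut. r[k] is the best of p[i]+r[k−i] over all sellable i≤k, charging 1 whenever i<k.
r[1] = 2
r[2] = 3  (first piece 1, then r[1]=2)
r[3] = 7
r[4] = 8  (first piece 1, then r[3]=7)
r[5] = 9  (first piece 1, then r[4]=8)
r[6] = 17
r[7] = 21
r[8] = 22  (first piece 1, then r[7]=21)
r[9] = 24
r[10] = 27  (first piece 3, then r[7]=21)
One optimal plan: pieces 7 + 3 (1 cut) → $28 − $1 = $27.

27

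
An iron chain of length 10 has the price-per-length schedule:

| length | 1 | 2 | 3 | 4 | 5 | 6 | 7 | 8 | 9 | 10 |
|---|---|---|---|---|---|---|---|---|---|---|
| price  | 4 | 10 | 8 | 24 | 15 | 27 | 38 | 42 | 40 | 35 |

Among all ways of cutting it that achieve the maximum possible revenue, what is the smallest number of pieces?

3

Consider every possible first cut. r[k] is the best of p[i]+r[k−i] over all sellable i≤k.
r[1] = 4
r[2] = 10
r[3] = 14  (first piece 1, then r[2]=10)
r[4] = 24
r[5] = 28  (first piece 1, then r[4]=24)
r[6] = 34  (first piece 2, then r[4]=24)
r[7] = 38  (first piece 1, then r[6]=34)
r[8] = 48  (first piece 4, then r[4]=24)
r[9] = 52  (first piece 1, then r[8]=48)
r[10] = 58  (first piece 2, then r[8]=48)
Maximum revenue is $58.
Now minimize piece count subject to staying optimal: for each k, pieces[k] = 1 + min over i with p[i]+r[k−i]=r[k] of pieces[k−i].
pieces[7] = 1
pieces[8] = 2
pieces[9] = 3
pieces[10] = 3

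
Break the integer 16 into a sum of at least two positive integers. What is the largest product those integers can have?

Let m[k] be the best product for length k (with at least one cut). For each first piece i, the rest contributes max(k−i, m[k−i]).
Small cases: m[2]=1, m[3]=2, m[4]=4, m[5]=6, m[6]=9, m[7]=12, m[8]=18.
m[9] = max(1×18, 2×12, 3×9, …, 7×2, 8×1) = 27
m[10] = max(1×27, 2×18, 3×12, …, 8×2, 9×1) = 36
m[11] = max(1×36, 2×27, 3×18, …, 9×2, 10×1) = 54
m[12] = max(1×54, 2×36, 3×27, …, 10×2, 11×1) = 81
m[13] = max(1×81, 2×54, 3×36, …, 11×2, 12×1) = 108
m[14] = max(1×108, 2×81, 3×54, …, 12×2, 13×1) = 162
m[15] = max(1×162, 2×108, 3×81, …, 13×2, 14×1) = 243
m[16] = max(1×243, 2×162, 3×108, …, 14×2, 15×1) = 324
One optimal split: 3 + 3 + 3 + 3 + 2 + 2; product 3×3×3×3×2×2 = 324.

324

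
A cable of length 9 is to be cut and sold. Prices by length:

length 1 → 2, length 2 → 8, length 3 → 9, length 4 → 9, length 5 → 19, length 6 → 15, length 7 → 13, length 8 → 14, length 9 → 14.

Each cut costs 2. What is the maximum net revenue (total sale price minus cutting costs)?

31

Consider every possible first cut. net[k] is the best of p[i]+net[k−i] over all sellable i≤k, charging 2 whenever i<k.
net[1] = 2
net[2] = 8
net[3] = 9
net[4] = 14  (first piece 2, then net[2]=8)
net[5] = 19
net[6] = 20  (first piece 2, then net[4]=14)
net[7] = 25  (first piece 2, then net[5]=19)
net[8] = 26  (first piece 2, then net[6]=20)
net[9] = 31  (first piece 2, then net[7]=25)
One optimal plan: pieces 5 + 2 + 2 (2 cuts) → 35 − 4 = 31.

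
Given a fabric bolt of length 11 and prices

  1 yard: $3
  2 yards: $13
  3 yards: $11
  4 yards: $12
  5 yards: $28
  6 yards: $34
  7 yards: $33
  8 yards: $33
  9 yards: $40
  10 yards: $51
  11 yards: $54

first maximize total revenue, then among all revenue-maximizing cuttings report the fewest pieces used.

6

Consider every possible first cut. r[k] is the best of p[i]+r[k−i] over all sellable i≤k.
r[1] = 3
r[2] = 13
r[3] = 16  (first piece 1, then r[2]=13)
r[4] = 26  (first piece 2, then r[2]=13)
r[5] = 29  (first piece 1, then r[4]=26)
r[6] = 39  (first piece 2, then r[4]=26)
r[7] = 42  (first piece 1, then r[6]=39)
r[8] = 52  (first piece 2, then r[6]=39)
r[9] = 55  (first piece 1, then r[8]=52)
r[10] = 65  (first piece 2, then r[8]=52)
r[11] = 68  (first piece 1, then r[10]=65)
Maximum revenue is $68.
Now minimize piece count subject to staying optimal: for each k, pieces[k] = 1 + min over i with p[i]+r[k−i]=r[k] of pieces[k−i].
pieces[8] = 4
pieces[9] = 5
pieces[10] = 5
pieces[11] = 6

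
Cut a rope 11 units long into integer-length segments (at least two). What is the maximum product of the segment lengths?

54

Define prod[k] = max over 1≤i<k of i · max(k−i, prod[k−i]); the inner max lets the remainder stay uncut if that's better.
prod[2] = 1*max(1,0) = 1*1 = 1
prod[3] = max(1*2, 2*1) = 2
prod[4] = max(1*3, 2*2, 3*1) = 4
prod[5] = max(1*4, 2*3, 3*2, 4*1) = 6
prod[6] = max(1*6, 2*4, 3*3, 4*2, 5*1) = 9
prod[7] = max(1*9, 2*6, 3*4, 4*3, 5*2, 6*1) = 12
prod[8] = max(1*12, 2*9, 3*6, …, 6*2, 7*1) = 18
prod[9] = max(1*18, 2*12, 3*9, …, 7*2, 8*1) = 27
prod[10] = max(1*27, 2*18, 3*12, …, 8*2, 9*1) = 36
prod[11] = max(1*36, 2*27, 3*18, …, 9*2, 10*1) = 54
One optimal split: 3 + 3 + 3 + 2; product 3*3*3*2 = 54.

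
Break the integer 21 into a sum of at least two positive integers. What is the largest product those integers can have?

Define g[k] = max over 1≤i<k of i · max(k−i, g[k−i]); the inner max lets the remainder stay uncut if that's better.
g[2] = 1*max(1,0) = 1*1 = 1
g[3] = 1*max(2,1) = 1*2 = 2
g[4] = 2*max(2,1) = 2*2 = 4
g[5] = 2*max(3,2) = 2*3 = 6
g[6] = 3*max(3,2) = 3*3 = 9
g[7] = 2*max(5,6) = 2*6 = 12
g[8] = 2*max(6,9) = 2*9 = 18
g[9] = 3*max(6,9) = 3*9 = 27
g[10] = 2*max(8,18) = 2*18 = 36
g[11] = 2*max(9,27) = 2*27 = 54
g[12] = 3*max(9,27) = 3*27 = 81
g[13] = 2*max(11,54) = 2*54 = 108
g[14] = 2*max(12,81) = 2*81 = 162
g[15] = 3*max(12,81) = 3*81 = 243
g[16] = 2*max(14,162) = 2*162 = 324
g[17] = 2*max(15,243) = 2*243 = 486
g[18] = 3*max(15,243) = 3*243 = 729
g[19] = 2*max(17,486) = 2*486 = 972
g[20] = 2*max(18,729) = 2*729 = 1458
g[21] = 3*max(18,729) = 3*729 = 2187
One optimal split: 3 + 3 + 3 + 3 + 3 + 3 + 3; product 3*3*3*3*3*3*3 = 2187.

2187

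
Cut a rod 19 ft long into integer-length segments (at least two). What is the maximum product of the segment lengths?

972

Define prod[k] = max over 1≤i<k of i · max(k−i, prod[k−i]); the inner max lets the remainder stay uncut if that's better.
Small cases: prod[2]=1, prod[3]=2, prod[4]=4, prod[5]=6, prod[6]=9, prod[7]=12, prod[8]=18, prod[9]=27, prod[10]=36, prod[11]=54, prod[12]=81, prod[13]=108.
prod[14] = max(1×108, 2×81, 3×54, …, 12×2, 13×1) = 162
prod[15] = max(1×162, 2×108, 3×81, …, 13×2, 14×1) = 243
prod[16] = max(1×243, 2×162, 3×108, …, 14×2, 15×1) = 324
prod[17] = max(1×324, 2×243, 3×162, …, 15×2, 16×1) = 486
prod[18] = max(1×486, 2×324, 3×243, …, 16×2, 17×1) = 729
prod[19] = max(1×729, 2×486, 3×324, …, 17×2, 18×1) = 972
One optimal split: 3 + 3 + 3 + 3 + 3 + 2 + 2; product 3×3×3×3×3×2×2 = 972.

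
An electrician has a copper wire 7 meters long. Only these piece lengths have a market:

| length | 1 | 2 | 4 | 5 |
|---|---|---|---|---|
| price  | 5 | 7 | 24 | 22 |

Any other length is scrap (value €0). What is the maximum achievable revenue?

Let r[k] be the best obtainable value from length k. For each k, try every first piece i and keep the best of price[i] + r[k−i].
r[1] = 5
r[2] = 10  (first piece 1, then r[1]=5)
r[3] = 15  (first piece 1, then r[2]=10)
r[4] = 24
r[5] = 29  (first piece 1, then r[4]=24)
r[6] = 34  (first piece 1, then r[5]=29)
r[7] = 39  (first piece 1, then r[6]=34)
One optimal cutting: 4 + 1 + 1 + 1 → €39.

39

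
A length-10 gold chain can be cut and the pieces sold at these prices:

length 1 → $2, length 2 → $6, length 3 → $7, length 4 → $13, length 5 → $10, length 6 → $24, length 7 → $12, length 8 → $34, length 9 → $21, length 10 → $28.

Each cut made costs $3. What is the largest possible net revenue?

37

Build r[k] bottom-up: r[k] = max over allowed piece i of (p[i] + r[k−i]) − 3 per cut.
r[1] = 2
r[2] = max(2+2-3, 6+0) = 6
r[3] = max(2+6-3, 6+2-3, 7+0) = 7
r[4] = max(2+7-3, 6+6-3, 7+2-3, 13+0) = 13
r[5] = max(2+13-3, 6+7-3, 7+6-3, 13+2-3, 10+0) = 12
r[6] = max(2+12-3, 6+13-3, 7+7-3, 13+6-3, 10+2-3, 24+0) = 24
r[7] = max(2+24-3, 6+12-3, 7+13-3, …, 24+2-3, 12+0) = 23
r[8] = max(2+23-3, 6+24-3, 7+12-3, …, 12+2-3, 34+0) = 34
r[9] = max(2+34-3, 6+23-3, 7+24-3, …, 34+2-3, 21+0) = 33
r[10] = max(2+33-3, 6+34-3, 7+23-3, …, 21+2-3, 28+0) = 37
One optimal plan: pieces 8 + 2 (1 cut) → $40 − $3 = $37.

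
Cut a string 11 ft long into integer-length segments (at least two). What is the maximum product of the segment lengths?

Let g[k] be the best product for length k (with at least one cut). For each first piece i, the rest contributes max(k−i, g[k−i]).
g[2] = 1×max(1,0) = 1×1 = 1
g[3] = 1×max(2,1) = 1×2 = 2
g[4] = 2×max(2,1) = 2×2 = 4
g[5] = 2×max(3,2) = 2×3 = 6
g[6] = 3×max(3,2) = 3×3 = 9
g[7] = 2×max(5,6) = 2×6 = 12
g[8] = 2×max(6,9) = 2×9 = 18
g[9] = 3×max(6,9) = 3×9 = 27
g[10] = 2×max(8,18) = 2×18 = 36
g[11] = 2×max(9,27) = 2×27 = 54
One optimal split: 3 + 3 + 3 + 2; product 3×3×3×2 = 54.

54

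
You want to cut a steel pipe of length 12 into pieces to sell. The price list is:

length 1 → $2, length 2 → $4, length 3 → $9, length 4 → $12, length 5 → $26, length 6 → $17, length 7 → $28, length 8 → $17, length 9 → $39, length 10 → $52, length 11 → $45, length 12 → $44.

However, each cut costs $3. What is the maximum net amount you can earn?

Let net[k] be the best obtainable value from length k. For each k, try every first piece i and keep the best of price[i] + net[k−i] minus the 3 cut fee when i<k.
net[1] = 2
net[2] = 4
net[3] = 9
net[4] = 12
net[5] = 26
net[6] = 25  (first piece 1, then net[5]=26)
net[7] = 28
net[8] = 32  (first piece 3, then net[5]=26)
net[9] = 39
net[10] = 52
net[11] = 51  (first piece 1, then net[10]=52)
net[12] = 53  (first piece 2, then net[10]=52)
One optimal plan: pieces 10 + 2 (1 cut) → $56 − $3 = $53.

53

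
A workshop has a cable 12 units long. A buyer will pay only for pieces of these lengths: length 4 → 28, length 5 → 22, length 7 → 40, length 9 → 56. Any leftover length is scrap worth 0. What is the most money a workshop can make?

Build f[k] bottom-up: f[k] = max over allowed piece i of (p[i] + f[k−i]).
f[1] = 0
f[2] = 0
f[3] = 0
f[4] = 28
f[5] = max(28+0, 22+0) = 28
f[6] = max(28+0, 22+0) = 28
f[7] = max(28+0, 22+0, 40+0) = 40
f[8] = max(28+28, 22+0, 40+0) = 56
f[9] = max(28+28, 22+28, 40+0, 56+0) = 56
f[10] = max(28+28, 22+28, 40+0, 56+0) = 56
f[11] = max(28+40, 22+28, 40+28, 56+0) = 68
f[12] = max(28+56, 22+40, 40+28, 56+0) = 84
One optimal cutting: 4 + 4 + 4 → 84.

84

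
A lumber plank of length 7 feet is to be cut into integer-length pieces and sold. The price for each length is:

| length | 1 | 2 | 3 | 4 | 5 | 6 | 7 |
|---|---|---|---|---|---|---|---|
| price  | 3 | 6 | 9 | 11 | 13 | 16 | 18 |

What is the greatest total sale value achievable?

Consider every possible first cut. R[k] is the best of p[i]+R[k−i] over all sellable i≤k.
R[1] = 3
R[2] = max(3+3, 6+0) = 6
R[3] = max(3+6, 6+3, 9+0) = 9
R[4] = max(3+9, 6+6, 9+3, 11+0) = 12
R[5] = max(3+12, 6+9, 9+6, 11+3, 13+0) = 15
R[6] = max(3+15, 6+12, 9+9, 11+6, 13+3, 16+0) = 18
R[7] = max(3+18, 6+15, 9+12, …, 16+3, 18+0) = 21
One optimal cutting: 1 + 1 + 1 + 1 + 1 + 1 + 1 → $3 + $3 + $3 + $3 + $3 + $3 + $3 = $21.

21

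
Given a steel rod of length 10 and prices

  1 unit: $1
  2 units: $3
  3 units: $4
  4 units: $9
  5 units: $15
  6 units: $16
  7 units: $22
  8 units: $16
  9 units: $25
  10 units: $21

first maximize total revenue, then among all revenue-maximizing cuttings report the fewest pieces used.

Consider every possible first cut. r[k] is the best of p[i]+r[k−i] over all sellable i≤k.
r[1] = 1
r[2] = 3
r[3] = 4  (first piece 1, then r[2]=3)
r[4] = 9
r[5] = 15
r[6] = 16  (first piece 1, then r[5]=15)
r[7] = 22
r[8] = 23  (first piece 1, then r[7]=22)
r[9] = 25  (first piece 2, then r[7]=22)
r[10] = 30  (first piece 5, then r[5]=15)
Maximum revenue is $30.
Now minimize piece count subject to staying optimal: for each k, pieces[k] = 1 + min over i with p[i]+r[k−i]=r[k] of pieces[k−i].
pieces[7] = 1
pieces[8] = 2
pieces[9] = 1
pieces[10] = 2

2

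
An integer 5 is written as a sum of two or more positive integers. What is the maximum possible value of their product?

Let prod[k] be the best product for length k (with at least one cut). For each first piece i, the rest contributes max(k−i, prod[k−i]).
prod[2] = 1×max(1,0) = 1×1 = 1
prod[3] = max(1×2, 2×1) = 2
prod[4] = max(1×3, 2×2, 3×1) = 4
prod[5] = max(1×4, 2×3, 3×2, 4×1) = 6
One optimal split: 3 + 2; product 3×2 = 6.

6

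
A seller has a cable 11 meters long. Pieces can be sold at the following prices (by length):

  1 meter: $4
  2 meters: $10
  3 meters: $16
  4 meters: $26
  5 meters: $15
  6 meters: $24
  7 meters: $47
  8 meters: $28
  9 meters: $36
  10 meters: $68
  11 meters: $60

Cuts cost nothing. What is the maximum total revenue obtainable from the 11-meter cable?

73

Let r[k] be the best obtainable value from length k. For each k, try every first piece i and keep the best of price[i] + r[k−i].
r[1] = 4
r[2] = 10
r[3] = 16
r[4] = 26
r[5] = 30  (first piece 1, then r[4]=26)
r[6] = 36  (first piece 2, then r[4]=26)
r[7] = 47
r[8] = 52  (first piece 4, then r[4]=26)
r[9] = 57  (first piece 2, then r[7]=47)
r[10] = 68
r[11] = 73  (first piece 4, then r[7]=47)
One optimal cutting: 7 + 4 → $47 + $26 = $73.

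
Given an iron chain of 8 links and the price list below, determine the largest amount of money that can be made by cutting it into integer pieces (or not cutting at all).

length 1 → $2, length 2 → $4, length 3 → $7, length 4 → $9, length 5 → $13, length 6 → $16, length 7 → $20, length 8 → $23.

Let R[k] be the best obtainable value from length k. For each k, try every first piece i and keep the best of price[i] + R[k−i].
R[1] = 2
R[2] = 4  (first piece 1, then R[1]=2)
R[3] = 7
R[4] = 9  (first piece 1, then R[3]=7)
R[5] = 13
R[6] = 16
R[7] = 20
R[8] = 23
Best is to sell the whole 8-link piece uncut for $23.

23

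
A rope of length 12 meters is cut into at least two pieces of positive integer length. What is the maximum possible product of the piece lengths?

Fill m[k] for k=2..12: at each k try every first piece i and multiply by the better of (k−i) uncut or m[k−i].
Small cases: m[2]=1, m[3]=2, m[4]=4, m[5]=6.
m[6] = 3·max(3,2) = 3·3 = 9
m[7] = 2·max(5,6) = 2·6 = 12
m[8] = 2·max(6,9) = 2·9 = 18
m[9] = 3·max(6,9) = 3·9 = 27
m[10] = 2·max(8,18) = 2·18 = 36
m[11] = 2·max(9,27) = 2·27 = 54
m[12] = 3·max(9,27) = 3·27 = 81
One optimal split: 3 + 3 + 3 + 3; product 3·3·3·3 = 81.

81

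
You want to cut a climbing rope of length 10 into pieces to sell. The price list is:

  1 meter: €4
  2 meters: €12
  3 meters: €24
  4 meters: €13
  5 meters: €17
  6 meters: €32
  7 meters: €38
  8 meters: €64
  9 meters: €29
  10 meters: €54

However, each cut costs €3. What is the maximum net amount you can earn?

73

Let v[k] be the best obtainable value from length k. For each k, try every first piece i and keep the best of price[i] + v[k−i] minus the 3 cut fee when i<k.
v[1] = 4
v[2] = max(4+4-3, 12+0) = 12
v[3] = max(4+12-3, 12+4-3, 24+0) = 24
v[4] = max(4+24-3, 12+12-3, 24+4-3, 13+0) = 25
v[5] = max(4+25-3, 12+24-3, 24+12-3, 13+4-3, 17+0) = 33
v[6] = max(4+33-3, 12+25-3, 24+24-3, 13+12-3, 17+4-3, 32+0) = 45
v[7] = max(4+45-3, 12+33-3, 24+25-3, …, 32+4-3, 38+0) = 46
v[8] = max(4+46-3, 12+45-3, 24+33-3, …, 38+4-3, 64+0) = 64
v[9] = max(4+64-3, 12+46-3, 24+45-3, …, 64+4-3, 29+0) = 66
v[10] = max(4+66-3, 12+64-3, 24+46-3, …, 29+4-3, 54+0) = 73
One optimal plan: pieces 8 + 2 (1 cut) → €76 − €3 = €73.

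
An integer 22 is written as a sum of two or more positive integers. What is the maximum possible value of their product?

2916

Let g[k] be the best product for length k (with at least one cut). For each first piece i, the rest contributes max(k−i, g[k−i]).
g[2] = 1×max(1,0) = 1×1 = 1
g[3] = max(1×2, 2×1) = 2
g[4] = max(1×3, 2×2, 3×1) = 4
g[5] = max(1×4, 2×3, 3×2, 4×1) = 6
g[6] = max(1×6, 2×4, 3×3, 4×2, 5×1) = 9
g[7] = max(1×9, 2×6, 3×4, 4×3, 5×2, 6×1) = 12
g[8] = max(1×12, 2×9, 3×6, …, 6×2, 7×1) = 18
g[9] = max(1×18, 2×12, 3×9, …, 7×2, 8×1) = 27
g[10] = max(1×27, 2×18, 3×12, …, 8×2, 9×1) = 36
g[11] = max(1×36, 2×27, 3×18, …, 9×2, 10×1) = 54
g[12] = max(1×54, 2×36, 3×27, …, 10×2, 11×1) = 81
g[13] = max(1×81, 2×54, 3×36, …, 11×2, 12×1) = 108
g[14] = max(1×108, 2×81, 3×54, …, 12×2, 13×1) = 162
g[15] = max(1×162, 2×108, 3×81, …, 13×2, 14×1) = 243
g[16] = max(1×243, 2×162, 3×108, …, 14×2, 15×1) = 324
g[17] = max(1×324, 2×243, 3×162, …, 15×2, 16×1) = 486
g[18] = max(1×486, 2×324, 3×243, …, 16×2, 17×1) = 729
g[19] = max(1×729, 2×486, 3×324, …, 17×2, 18×1) = 972
g[20] = max(1×972, 2×729, 3×486, …, 18×2, 19×1) = 1458
g[21] = max(1×1458, 2×972, 3×729, …, 19×2, 20×1) = 2187
g[22] = max(1×2187, 2×1458, 3×972, …, 20×2, 21×1) = 2916
One optimal split: 3 + 3 + 3 + 3 + 3 + 3 + 2 + 2; product 3×3×3×3×3×3×2×2 = 2916.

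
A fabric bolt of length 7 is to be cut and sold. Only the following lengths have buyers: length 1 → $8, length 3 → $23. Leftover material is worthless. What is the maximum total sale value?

56

Consider every possible first cut. f[k] is the best of p[i]+f[k−i] over all sellable i≤k.
f[1] = 8
f[2] = 16  (first piece 1, then f[1]=8)
f[3] = max(8+16, 23+0) = 24
f[4] = max(8+24, 23+8) = 32
f[5] = max(8+32, 23+16) = 40
f[6] = max(8+40, 23+24) = 48
f[7] = max(8+48, 23+32) = 56
One optimal cutting: 1 + 1 + 1 + 1 + 1 + 1 + 1 → $56.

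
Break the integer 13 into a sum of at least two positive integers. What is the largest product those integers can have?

108

Define P[k] = max over 1≤i<k of i · max(k−i, P[k−i]); the inner max lets the remainder stay uncut if that's better.
Small cases: P[2]=1, P[3]=2, P[4]=4, P[5]=6, P[6]=9, P[7]=12.
P[8] = 2*max(6,9) = 2*9 = 18
P[9] = 3*max(6,9) = 3*9 = 27
P[10] = 2*max(8,18) = 2*18 = 36
P[11] = 2*max(9,27) = 2*27 = 54
P[12] = 3*max(9,27) = 3*27 = 81
P[13] = 2*max(11,54) = 2*54 = 108
One optimal split: 3 + 3 + 3 + 2 + 2; product 3*3*3*2*2 = 108.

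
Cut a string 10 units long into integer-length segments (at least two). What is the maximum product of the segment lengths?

36

Fill g[k] for k=2..10: at each k try every first piece i and multiply by the better of (k−i) uncut or g[k−i].
g[2] = 1·max(1,0) = 1·1 = 1
g[3] = 1·max(2,1) = 1·2 = 2
g[4] = 2·max(2,1) = 2·2 = 4
g[5] = 2·max(3,2) = 2·3 = 6
g[6] = 3·max(3,2) = 3·3 = 9
g[7] = 2·max(5,6) = 2·6 = 12
g[8] = 2·max(6,9) = 2·9 = 18
g[9] = 3·max(6,9) = 3·9 = 27
g[10] = 2·max(8,18) = 2·18 = 36
One optimal split: 3 + 3 + 2 + 2; product 3·3·2·2 = 36.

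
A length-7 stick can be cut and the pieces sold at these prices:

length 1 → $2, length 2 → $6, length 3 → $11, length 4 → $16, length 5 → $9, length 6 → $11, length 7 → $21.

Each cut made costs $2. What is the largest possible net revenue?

Let v[k] be the best obtainable value from length k. For each k, try every first piece i and keep the best of price[i] + v[k−i] minus the 2 cut fee when i<k.
v[1] = 2
v[2] = max(2+2-2, 6+0) = 6
v[3] = max(2+6-2, 6+2-2, 11+0) = 11
v[4] = max(2+11-2, 6+6-2, 11+2-2, 16+0) = 16
v[5] = max(2+16-2, 6+11-2, 11+6-2, 16+2-2, 9+0) = 16
v[6] = max(2+16-2, 6+16-2, 11+11-2, 16+6-2, 9+2-2, 11+0) = 20
v[7] = max(2+20-2, 6+16-2, 11+16-2, …, 11+2-2, 21+0) = 25
One optimal plan: pieces 4 + 3 (1 cut) → $27 − $2 = $25.

25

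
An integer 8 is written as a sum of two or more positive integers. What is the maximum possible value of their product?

18

Define m[k] = max over 1≤i<k of i · max(k−i, m[k−i]); the inner max lets the remainder stay uncut if that's better.
m[2] = 1·max(1,0) = 1·1 = 1
m[3] = 1·max(2,1) = 1·2 = 2
m[4] = 2·max(2,1) = 2·2 = 4
m[5] = 2·max(3,2) = 2·3 = 6
m[6] = 3·max(3,2) = 3·3 = 9
m[7] = 2·max(5,6) = 2·6 = 12
m[8] = 2·max(6,9) = 2·9 = 18
One optimal split: 3 + 3 + 2; product 3·3·2 = 18.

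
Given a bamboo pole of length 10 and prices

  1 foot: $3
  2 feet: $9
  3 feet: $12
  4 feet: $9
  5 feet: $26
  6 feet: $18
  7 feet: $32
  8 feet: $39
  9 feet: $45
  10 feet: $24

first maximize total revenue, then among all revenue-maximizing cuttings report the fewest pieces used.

Consider every possible first cut. r[k] is the best of p[i]+r[k−i] over all sellable i≤k.
r[1] = 3
r[2] = 9
r[3] = 12  (first piece 1, then r[2]=9)
r[4] = 18  (first piece 2, then r[2]=9)
r[5] = 26
r[6] = 29  (first piece 1, then r[5]=26)
r[7] = 35  (first piece 2, then r[5]=26)
r[8] = 39
r[9] = 45
r[10] = 52  (first piece 5, then r[5]=26)
Maximum revenue is $52.
Now minimize piece count subject to staying optimal: for each k, pieces[k] = 1 + min over i with p[i]+r[k−i]=r[k] of pieces[k−i].
pieces[7] = 2
pieces[8] = 1
pieces[9] = 1
pieces[10] = 2

2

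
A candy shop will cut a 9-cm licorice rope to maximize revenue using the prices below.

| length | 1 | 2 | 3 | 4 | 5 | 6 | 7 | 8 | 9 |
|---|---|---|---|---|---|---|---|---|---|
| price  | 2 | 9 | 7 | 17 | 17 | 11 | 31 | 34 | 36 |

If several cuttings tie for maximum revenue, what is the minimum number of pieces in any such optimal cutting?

Build r[k] bottom-up: r[k] = max over allowed piece i of (p[i] + r[k−i]).
r[1] = 2
r[2] = 9
r[3] = 11  (first piece 1, then r[2]=9)
r[4] = 18  (first piece 2, then r[2]=9)
r[5] = 20  (first piece 1, then r[4]=18)
r[6] = 27  (first piece 2, then r[4]=18)
r[7] = 31
r[8] = 36  (first piece 2, then r[6]=27)
r[9] = 40  (first piece 2, then r[7]=31)
Maximum revenue is ¢40.
Now minimize piece count subject to staying optimal: for each k, pieces[k] = 1 + min over i with p[i]+r[k−i]=r[k] of pieces[k−i].
pieces[6] = 3
pieces[7] = 1
pieces[8] = 4
pieces[9] = 2

2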